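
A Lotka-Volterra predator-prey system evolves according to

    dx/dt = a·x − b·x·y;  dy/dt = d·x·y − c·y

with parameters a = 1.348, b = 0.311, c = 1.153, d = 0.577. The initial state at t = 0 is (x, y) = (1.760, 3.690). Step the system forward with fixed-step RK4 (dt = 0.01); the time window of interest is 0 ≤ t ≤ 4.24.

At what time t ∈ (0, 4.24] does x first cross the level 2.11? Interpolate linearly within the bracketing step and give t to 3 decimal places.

t = 0.776

t=0.000: state=(1.760, 3.690)
step 1 (dt=0.01): k1=(0.353, -0.507), k2=(0.354, -0.503), k3=(0.354, -0.503), k4=(0.356, -0.499); state += dt/6·(k1+2k2+2k3+k4)
t=0.010: state=(1.764, 3.685)
t=0.020: state=(1.767, 3.680)
t=0.030: state=(1.771, 3.675)
continuing one RK4 step at a time; state shown every 20 steps (Δt=0.2):
t=0.200: state=(1.837, 3.605)
t=0.400: state=(1.926, 3.557)
t=0.600: state=(2.022, 3.547)
t=0.770: state=(2.107, 3.570)
next step: t=0.780: state=(2.112, 3.572) — x has crossed 2.11
linear interpolation between t=0.770 (2.10708) and t=0.780 (2.11209) → t≈0.776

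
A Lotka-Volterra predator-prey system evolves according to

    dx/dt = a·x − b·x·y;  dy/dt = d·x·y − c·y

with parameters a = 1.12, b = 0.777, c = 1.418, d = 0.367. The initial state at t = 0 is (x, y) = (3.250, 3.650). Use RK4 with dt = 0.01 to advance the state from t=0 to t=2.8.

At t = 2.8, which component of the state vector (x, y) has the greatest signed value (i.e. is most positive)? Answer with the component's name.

t=0.000: state=(3.250, 3.650)
step 1 (dt=0.01): k1=(-5.577, -0.822), k2=(-5.519, -0.859), k3=(-5.519, -0.858), k4=(-5.461, -0.894); state += dt/6·(k1+2k2+2k3+k4)
t=0.010: state=(3.195, 3.641)
t=0.020: state=(3.141, 3.632)
t=0.030: state=(3.088, 3.622)
continuing one RK4 step at a time; state shown every 10 steps (Δt=0.1):
t=0.100: state=(2.749, 3.535)
t=0.200: state=(2.351, 3.367)
t=0.300: state=(2.039, 3.167)
t=0.400: state=(1.799, 2.948)
t=0.500: state=(1.614, 2.723)
t=0.600: state=(1.474, 2.501)
t=0.700: state=(1.369, 2.286)
t=0.800: state=(1.292, 2.083)
t=0.900: state=(1.239, 1.893)
t=1.000: state=(1.204, 1.718)
t=1.100: state=(1.186, 1.558)
t=1.200: state=(1.182, 1.412)
t=1.300: state=(1.191, 1.280)
t=1.400: state=(1.212, 1.161)
t=1.500: state=(1.244, 1.053)
t=1.600: state=(1.287, 0.958)
t=1.700: state=(1.340, 0.872)
t=1.800: state=(1.405, 0.796)
t=1.900: state=(1.482, 0.728)
t=2.000: state=(1.570, 0.668)
t=2.100: state=(1.670, 0.615)
t=2.200: state=(1.785, 0.569)
t=2.300: state=(1.913, 0.528)
t=2.400: state=(2.056, 0.493)
t=2.500: state=(2.216, 0.463)
t=2.600: state=(2.394, 0.437)
t=2.700: state=(2.590, 0.416)
t=2.800: state=(2.807, 0.398)
compare at T: x=2.807, y=0.398

largest component: x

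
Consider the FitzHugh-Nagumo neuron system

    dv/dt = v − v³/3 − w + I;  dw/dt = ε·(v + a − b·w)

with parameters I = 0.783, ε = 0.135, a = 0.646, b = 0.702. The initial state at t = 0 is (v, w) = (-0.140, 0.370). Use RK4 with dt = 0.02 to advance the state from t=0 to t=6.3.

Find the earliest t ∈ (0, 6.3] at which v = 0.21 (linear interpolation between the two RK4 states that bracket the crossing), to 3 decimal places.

t=0.000: state=(-0.140, 0.370)
step 1 (dt=0.02): k1=(0.274, 0.033), k2=(0.276, 0.034), k3=(0.276, 0.034), k4=(0.279, 0.034); state += dt/6·(k1+2k2+2k3+k4)
t=0.020: state=(-0.134, 0.371)
t=0.040: state=(-0.129, 0.371)
t=0.060: state=(-0.123, 0.372)
continuing one RK4 step at a time; state shown every 25 steps (Δt=0.5):
t=0.500: state=(0.031, 0.392)
t=0.860: state=(0.210, 0.415)
next step: t=0.880: state=(0.221, 0.416) — v has crossed 0.21
linear interpolation between t=0.860 (0.20989) and t=0.880 (0.22149) → t≈0.860

t = 0.860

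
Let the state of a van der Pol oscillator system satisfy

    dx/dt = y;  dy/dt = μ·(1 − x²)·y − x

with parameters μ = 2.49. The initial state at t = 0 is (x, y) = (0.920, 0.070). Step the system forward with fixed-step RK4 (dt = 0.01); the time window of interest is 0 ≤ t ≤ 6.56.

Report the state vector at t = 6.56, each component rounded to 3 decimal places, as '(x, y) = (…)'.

t=0.000: state=(0.920, 0.070)
step 1 (dt=0.01): k1=(0.070, -0.893), k2=(0.066, -0.895), k3=(0.066, -0.895), k4=(0.061, -0.897); state += dt/6·(k1+2k2+2k3+k4)
t=0.010: state=(0.921, 0.061)
t=0.020: state=(0.921, 0.052)
t=0.030: state=(0.922, 0.043)
continuing one RK4 step at a time; state shown every 25 steps (Δt=0.25):
t=0.250: state=(0.909, -0.164)
t=0.500: state=(0.836, -0.427)
t=0.750: state=(0.688, -0.773)
t=1.000: state=(0.430, -1.354)
t=1.250: state=(-0.036, -2.503)
t=1.500: state=(-0.860, -3.923)
t=1.750: state=(-1.697, -2.152)
t=2.000: state=(-1.948, -0.230)
t=2.250: state=(-1.938, 0.191)
t=2.500: state=(-1.878, 0.272)
t=2.750: state=(-1.806, 0.303)
t=3.000: state=(-1.727, 0.328)
t=3.250: state=(-1.641, 0.358)
t=3.500: state=(-1.548, 0.396)
t=3.750: state=(-1.443, 0.447)
t=4.000: state=(-1.322, 0.520)
t=4.250: state=(-1.180, 0.631)
t=4.500: state=(-1.001, 0.820)
t=4.750: state=(-0.756, 1.177)
t=5.000: state=(-0.378, 1.950)
t=5.250: state=(0.293, 3.575)
t=5.500: state=(1.335, 4.014)
t=5.750: state=(1.947, 0.961)
t=6.000: state=(2.020, -0.078)
t=6.250: state=(1.975, -0.240)
t=6.500: state=(1.910, -0.276)
t=6.560: state=(1.893, -0.281)

(x, y) = (1.893, -0.281)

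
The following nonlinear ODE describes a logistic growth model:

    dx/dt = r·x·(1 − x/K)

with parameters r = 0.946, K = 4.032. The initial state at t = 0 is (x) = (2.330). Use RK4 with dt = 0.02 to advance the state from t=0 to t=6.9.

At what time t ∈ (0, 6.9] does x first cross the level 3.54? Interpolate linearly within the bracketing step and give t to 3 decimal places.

t=0.000: state=(2.330)
step 1 (dt=0.02): k1=(0.930), k2=(0.929), k3=(0.929), k4=(0.928); state += dt/6·(k1+2k2+2k3+k4)
t=0.020: state=(2.349)
t=0.040: state=(2.367)
t=0.060: state=(2.386)
continuing one RK4 step at a time; state shown every 25 steps (Δt=0.5):
t=0.500: state=(2.771)
t=1.000: state=(3.141)
t=1.500: state=(3.426)
t=1.740: state=(3.534)
next step: t=1.760: state=(3.542) — x has crossed 3.54
linear interpolation between t=1.740 (3.53423) and t=1.760 (3.54242) → t≈1.754

t = 1.754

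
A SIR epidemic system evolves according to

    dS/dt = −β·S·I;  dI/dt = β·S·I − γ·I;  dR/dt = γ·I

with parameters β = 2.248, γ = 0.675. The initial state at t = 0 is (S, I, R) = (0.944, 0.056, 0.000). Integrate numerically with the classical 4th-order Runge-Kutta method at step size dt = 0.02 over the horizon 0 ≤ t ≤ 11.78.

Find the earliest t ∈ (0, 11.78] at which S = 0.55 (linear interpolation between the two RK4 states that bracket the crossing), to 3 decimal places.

t=0.000: state=(0.944, 0.056, 0.000)
step 1 (dt=0.02): k1=(-0.119, 0.081, 0.038), k2=(-0.120, 0.082, 0.038), k3=(-0.120, 0.082, 0.038), k4=(-0.122, 0.083, 0.039); state += dt/6·(k1+2k2+2k3+k4)
t=0.020: state=(0.942, 0.058, 0.001)
t=0.040: state=(0.939, 0.059, 0.002)
t=0.060: state=(0.937, 0.061, 0.002)
continuing one RK4 step at a time; state shown every 25 steps (Δt=0.5):
t=0.500: state=(0.862, 0.111, 0.027)
t=1.000: state=(0.728, 0.194, 0.078)
t=1.500: state=(0.555, 0.285, 0.159)
next step: t=1.520: state=(0.548, 0.289, 0.163) — S has crossed 0.55
linear interpolation between t=1.500 (0.55537) and t=1.520 (0.54825) → t≈1.515

t = 1.515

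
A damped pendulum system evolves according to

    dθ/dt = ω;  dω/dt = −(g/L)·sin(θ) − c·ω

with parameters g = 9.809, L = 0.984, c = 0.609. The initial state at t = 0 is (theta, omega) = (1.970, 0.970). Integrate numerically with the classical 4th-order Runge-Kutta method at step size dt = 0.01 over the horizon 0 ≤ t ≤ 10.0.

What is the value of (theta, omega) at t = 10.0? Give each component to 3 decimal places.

(theta, omega) = (-0.014, 0.283)

t=0.000: state=(1.970, 0.970)
step 1 (dt=0.01): k1=(0.970, -9.775), k2=(0.921, -9.727), k3=(0.921, -9.728), k4=(0.873, -9.680); state += dt/6·(k1+2k2+2k3+k4)
t=0.010: state=(1.979, 0.873)
t=0.020: state=(1.987, 0.776)
t=0.030: state=(1.995, 0.681)
continuing one RK4 step at a time; state shown every 50 steps (Δt=0.5):
t=0.500: state=(1.342, -3.361)
t=1.000: state=(-0.719, -3.370)
t=1.500: state=(-1.189, 1.423)
t=2.000: state=(0.195, 3.051)
t=2.500: state=(0.897, -0.522)
t=3.000: state=(-0.016, -2.352)
t=3.500: state=(-0.658, 0.152)
t=4.000: state=(-0.036, 1.754)
t=4.500: state=(0.481, -0.016)
t=5.000: state=(0.045, -1.297)
t=5.500: state=(-0.352, -0.027)
t=6.000: state=(-0.041, 0.957)
t=6.500: state=(0.259, 0.035)
t=7.000: state=(0.033, -0.706)
t=7.500: state=(-0.190, -0.032)
t=8.000: state=(-0.025, 0.521)
t=8.500: state=(0.140, 0.026)
t=9.000: state=(0.019, -0.384)
t=9.500: state=(-0.103, -0.020)
t=10.000: state=(-0.014, 0.283)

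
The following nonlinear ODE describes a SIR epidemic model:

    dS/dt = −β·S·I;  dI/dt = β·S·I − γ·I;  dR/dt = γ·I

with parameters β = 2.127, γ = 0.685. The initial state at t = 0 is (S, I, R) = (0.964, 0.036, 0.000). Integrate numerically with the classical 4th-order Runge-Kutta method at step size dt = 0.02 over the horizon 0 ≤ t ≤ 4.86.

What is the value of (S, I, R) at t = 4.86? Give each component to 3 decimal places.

(S, I, R) = (0.102, 0.174, 0.724)

t=0.000: state=(0.964, 0.036, 0.000)
step 1 (dt=0.02): k1=(-0.074, 0.049, 0.025), k2=(-0.075, 0.050, 0.025), k3=(-0.075, 0.050, 0.025), k4=(-0.076, 0.050, 0.025); state += dt/6·(k1+2k2+2k3+k4)
t=0.020: state=(0.963, 0.037, 0.000)
t=0.040: state=(0.961, 0.038, 0.001)
t=0.060: state=(0.959, 0.039, 0.002)
continuing one RK4 step at a time; state shown every 10 steps (Δt=0.2):
t=0.200: state=(0.947, 0.047, 0.006)
t=0.400: state=(0.926, 0.061, 0.013)
t=0.600: state=(0.899, 0.079, 0.023)
t=0.800: state=(0.865, 0.100, 0.035)
t=1.000: state=(0.825, 0.125, 0.050)
t=1.200: state=(0.778, 0.153, 0.069)
t=1.400: state=(0.724, 0.184, 0.092)
t=1.600: state=(0.665, 0.215, 0.120)
t=1.800: state=(0.603, 0.246, 0.151)
t=2.000: state=(0.540, 0.273, 0.187)
t=2.200: state=(0.478, 0.296, 0.226)
t=2.400: state=(0.420, 0.312, 0.268)
t=2.600: state=(0.367, 0.322, 0.311)
t=2.800: state=(0.320, 0.325, 0.356)
t=3.000: state=(0.278, 0.322, 0.400)
t=3.200: state=(0.243, 0.313, 0.443)
t=3.400: state=(0.213, 0.301, 0.486)
t=3.600: state=(0.188, 0.286, 0.526)
t=3.800: state=(0.167, 0.269, 0.564)
t=4.000: state=(0.150, 0.251, 0.599)
t=4.200: state=(0.135, 0.232, 0.633)
t=4.400: state=(0.123, 0.214, 0.663)
t=4.600: state=(0.113, 0.196, 0.691)
t=4.800: state=(0.104, 0.179, 0.717)
t=4.860: state=(0.102, 0.174, 0.724)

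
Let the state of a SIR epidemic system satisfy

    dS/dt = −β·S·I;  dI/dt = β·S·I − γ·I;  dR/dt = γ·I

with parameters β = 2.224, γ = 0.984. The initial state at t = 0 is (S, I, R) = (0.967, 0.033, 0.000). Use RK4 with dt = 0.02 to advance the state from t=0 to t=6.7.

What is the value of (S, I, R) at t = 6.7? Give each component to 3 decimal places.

(S, I, R) = (0.155, 0.035, 0.810)

t=0.000: state=(0.967, 0.033, 0.000)
step 1 (dt=0.02): k1=(-0.071, 0.038, 0.032), k2=(-0.072, 0.039, 0.033), k3=(-0.072, 0.039, 0.033), k4=(-0.073, 0.039, 0.033); state += dt/6·(k1+2k2+2k3+k4)
t=0.020: state=(0.966, 0.034, 0.001)
t=0.040: state=(0.964, 0.035, 0.001)
t=0.060: state=(0.963, 0.035, 0.002)
continuing one RK4 step at a time; state shown every 25 steps (Δt=0.5):
t=0.500: state=(0.920, 0.058, 0.022)
t=1.000: state=(0.847, 0.095, 0.059)
t=1.500: state=(0.743, 0.140, 0.116)
t=2.000: state=(0.620, 0.183, 0.196)
t=2.500: state=(0.498, 0.208, 0.294)
t=3.000: state=(0.394, 0.209, 0.397)
t=3.500: state=(0.315, 0.189, 0.496)
t=4.000: state=(0.260, 0.159, 0.582)
t=4.500: state=(0.222, 0.127, 0.652)
t=5.000: state=(0.196, 0.098, 0.707)
t=5.500: state=(0.178, 0.073, 0.748)
t=6.000: state=(0.166, 0.054, 0.780)
t=6.500: state=(0.158, 0.040, 0.803)
t=6.700: state=(0.155, 0.035, 0.810)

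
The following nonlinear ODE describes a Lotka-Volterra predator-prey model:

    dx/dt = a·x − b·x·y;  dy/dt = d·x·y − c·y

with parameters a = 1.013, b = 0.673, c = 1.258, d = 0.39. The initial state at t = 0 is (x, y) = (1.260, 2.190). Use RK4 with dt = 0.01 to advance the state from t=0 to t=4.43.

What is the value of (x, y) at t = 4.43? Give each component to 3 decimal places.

(x, y) = (6.284, 2.453)

t=0.000: state=(1.260, 2.190)
step 1 (dt=0.01): k1=(-0.581, -1.679), k2=(-0.572, -1.675), k3=(-0.572, -1.675), k4=(-0.564, -1.671); state += dt/6·(k1+2k2+2k3+k4)
t=0.010: state=(1.254, 2.173)
t=0.020: state=(1.249, 2.157)
t=0.030: state=(1.243, 2.140)
continuing one RK4 step at a time; state shown every 20 steps (Δt=0.2):
t=0.200: state=(1.174, 1.872)
t=0.400: state=(1.140, 1.592)
t=0.600: state=(1.145, 1.353)
t=0.800: state=(1.185, 1.152)
t=1.000: state=(1.257, 0.985)
t=1.200: state=(1.361, 0.848)
t=1.400: state=(1.499, 0.737)
t=1.600: state=(1.672, 0.648)
t=1.800: state=(1.886, 0.579)
t=2.000: state=(2.144, 0.527)
t=2.200: state=(2.453, 0.490)
t=2.400: state=(2.817, 0.468)
t=2.600: state=(3.241, 0.460)
t=2.800: state=(3.729, 0.470)
t=3.000: state=(4.279, 0.499)
t=3.200: state=(4.883, 0.554)
t=3.400: state=(5.519, 0.646)
t=3.600: state=(6.139, 0.792)
t=3.800: state=(6.663, 1.016)
t=4.000: state=(6.969, 1.347)
t=4.200: state=(6.914, 1.804)
t=4.400: state=(6.400, 2.365)
t=4.430: state=(6.284, 2.453)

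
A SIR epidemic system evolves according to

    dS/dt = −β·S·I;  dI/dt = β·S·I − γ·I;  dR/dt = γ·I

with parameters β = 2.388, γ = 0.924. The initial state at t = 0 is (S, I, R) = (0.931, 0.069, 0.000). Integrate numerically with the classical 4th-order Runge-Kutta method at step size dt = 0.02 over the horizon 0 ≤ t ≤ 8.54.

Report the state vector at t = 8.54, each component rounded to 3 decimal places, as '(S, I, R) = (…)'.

(S, I, R) = (0.090, 0.006, 0.904)

t=0.000: state=(0.931, 0.069, 0.000)
step 1 (dt=0.02): k1=(-0.153, 0.090, 0.064), k2=(-0.155, 0.091, 0.065), k3=(-0.155, 0.091, 0.065), k4=(-0.157, 0.091, 0.065); state += dt/6·(k1+2k2+2k3+k4)
t=0.020: state=(0.928, 0.071, 0.001)
t=0.040: state=(0.925, 0.073, 0.003)
t=0.060: state=(0.921, 0.075, 0.004)
continuing one RK4 step at a time; state shown every 25 steps (Δt=0.5):
t=0.500: state=(0.831, 0.125, 0.044)
t=1.000: state=(0.686, 0.196, 0.118)
t=1.500: state=(0.523, 0.254, 0.223)
t=2.000: state=(0.380, 0.273, 0.346)
t=2.500: state=(0.277, 0.254, 0.469)
t=3.000: state=(0.209, 0.213, 0.578)
t=3.500: state=(0.167, 0.168, 0.666)
t=4.000: state=(0.140, 0.127, 0.733)
t=4.500: state=(0.123, 0.093, 0.784)
t=5.000: state=(0.112, 0.068, 0.821)
t=5.500: state=(0.104, 0.048, 0.847)
t=6.000: state=(0.099, 0.034, 0.866)
t=6.500: state=(0.096, 0.024, 0.880)
t=7.000: state=(0.093, 0.017, 0.889)
t=7.500: state=(0.092, 0.012, 0.896)
t=8.000: state=(0.091, 0.009, 0.901)
t=8.500: state=(0.090, 0.006, 0.904)
t=8.540: state=(0.090, 0.006, 0.904)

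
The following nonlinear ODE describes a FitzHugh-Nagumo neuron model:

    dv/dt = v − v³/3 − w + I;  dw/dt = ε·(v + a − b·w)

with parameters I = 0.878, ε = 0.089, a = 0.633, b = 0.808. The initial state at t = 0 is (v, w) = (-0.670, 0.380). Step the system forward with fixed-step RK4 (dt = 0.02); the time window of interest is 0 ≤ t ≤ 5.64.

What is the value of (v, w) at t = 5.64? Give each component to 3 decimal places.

(v, w) = (-0.861, 0.168)

t=0.000: state=(-0.670, 0.380)
step 1 (dt=0.02): k1=(-0.072, -0.031), k2=(-0.072, -0.031), k3=(-0.072, -0.031), k4=(-0.072, -0.031); state += dt/6·(k1+2k2+2k3+k4)
t=0.020: state=(-0.671, 0.379)
t=0.040: state=(-0.673, 0.379)
t=0.060: state=(-0.674, 0.378)
continuing one RK4 step at a time; state shown every 10 steps (Δt=0.2):
t=0.200: state=(-0.685, 0.374)
t=0.400: state=(-0.699, 0.367)
t=0.600: state=(-0.714, 0.361)
t=0.800: state=(-0.730, 0.354)
t=1.000: state=(-0.745, 0.347)
t=1.200: state=(-0.760, 0.340)
t=1.400: state=(-0.775, 0.333)
t=1.600: state=(-0.790, 0.326)
t=1.800: state=(-0.804, 0.318)
t=2.000: state=(-0.818, 0.310)
t=2.200: state=(-0.832, 0.302)
t=2.400: state=(-0.844, 0.295)
t=2.600: state=(-0.856, 0.286)
t=2.800: state=(-0.866, 0.278)
t=3.000: state=(-0.875, 0.270)
t=3.200: state=(-0.884, 0.262)
t=3.400: state=(-0.890, 0.254)
t=3.600: state=(-0.896, 0.246)
t=3.800: state=(-0.900, 0.237)
t=4.000: state=(-0.902, 0.229)
t=4.200: state=(-0.903, 0.221)
t=4.400: state=(-0.903, 0.213)
t=4.600: state=(-0.900, 0.205)
t=4.800: state=(-0.897, 0.198)
t=5.000: state=(-0.891, 0.190)
t=5.200: state=(-0.884, 0.183)
t=5.400: state=(-0.874, 0.176)
t=5.600: state=(-0.863, 0.169)
t=5.640: state=(-0.861, 0.168)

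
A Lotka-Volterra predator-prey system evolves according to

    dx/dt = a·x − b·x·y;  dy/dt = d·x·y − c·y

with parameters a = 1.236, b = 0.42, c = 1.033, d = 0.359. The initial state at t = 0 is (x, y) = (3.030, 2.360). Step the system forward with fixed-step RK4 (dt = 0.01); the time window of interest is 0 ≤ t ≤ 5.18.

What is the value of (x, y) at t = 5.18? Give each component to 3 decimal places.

t=0.000: state=(3.030, 2.360)
step 1 (dt=0.01): k1=(0.742, 0.129), k2=(0.742, 0.132), k3=(0.742, 0.132), k4=(0.742, 0.136); state += dt/6·(k1+2k2+2k3+k4)
t=0.010: state=(3.037, 2.361)
t=0.020: state=(3.045, 2.363)
t=0.030: state=(3.052, 2.364)
continuing one RK4 step at a time; state shown every 20 steps (Δt=0.2):
t=0.200: state=(3.177, 2.399)
t=0.400: state=(3.318, 2.463)
t=0.600: state=(3.441, 2.554)
t=0.800: state=(3.539, 2.670)
t=1.000: state=(3.601, 2.806)
t=1.200: state=(3.620, 2.959)
t=1.400: state=(3.591, 3.118)
t=1.600: state=(3.515, 3.274)
t=1.800: state=(3.398, 3.414)
t=2.000: state=(3.250, 3.526)
t=2.200: state=(3.084, 3.600)
t=2.400: state=(2.914, 3.631)
t=2.600: state=(2.751, 3.619)
t=2.800: state=(2.604, 3.567)
t=3.000: state=(2.479, 3.482)
t=3.200: state=(2.380, 3.371)
t=3.400: state=(2.308, 3.244)
t=3.600: state=(2.263, 3.108)
t=3.800: state=(2.245, 2.972)
t=4.000: state=(2.252, 2.840)
t=4.200: state=(2.283, 2.718)
t=4.400: state=(2.338, 2.609)
t=4.600: state=(2.414, 2.517)
t=4.800: state=(2.510, 2.442)
t=5.000: state=(2.624, 2.388)
t=5.180: state=(2.740, 2.358)

(x, y) = (2.740, 2.358)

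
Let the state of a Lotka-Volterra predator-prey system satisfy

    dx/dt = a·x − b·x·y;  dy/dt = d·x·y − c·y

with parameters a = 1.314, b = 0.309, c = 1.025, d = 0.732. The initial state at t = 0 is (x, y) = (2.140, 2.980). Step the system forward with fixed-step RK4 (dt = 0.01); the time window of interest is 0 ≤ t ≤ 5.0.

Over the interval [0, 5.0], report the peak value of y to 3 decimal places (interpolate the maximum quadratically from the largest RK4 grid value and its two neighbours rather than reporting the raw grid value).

max y = 6.889

t=0.000: state=(2.140, 2.980)
step 1 (dt=0.01): k1=(0.841, 1.614), k2=(0.838, 1.627), k3=(0.838, 1.627), k4=(0.834, 1.641); state += dt/6·(k1+2k2+2k3+k4)
t=0.010: state=(2.148, 2.996)
t=0.020: state=(2.157, 3.013)
t=0.030: state=(2.165, 3.030)
continuing one RK4 step at a time; state shown every 20 steps (Δt=0.2):
t=0.200: state=(2.289, 3.359)
t=0.400: state=(2.384, 3.856)
t=0.600: state=(2.399, 4.463)
t=0.800: state=(2.319, 5.142)
t=1.000: state=(2.149, 5.815)
t=1.200: state=(1.916, 6.383)
t=1.400: state=(1.659, 6.755)
t=1.600: state=(1.413, 6.889)
t=1.800: state=(1.203, 6.793)
t=2.000: state=(1.036, 6.516)
t=2.200: state=(0.912, 6.119)
t=2.400: state=(0.824, 5.658)
t=2.600: state=(0.767, 5.176)
t=2.800: state=(0.735, 4.705)
t=3.000: state=(0.724, 4.264)
t=3.200: state=(0.733, 3.864)
t=3.400: state=(0.759, 3.511)
t=3.600: state=(0.803, 3.206)
t=3.800: state=(0.863, 2.950)
t=4.000: state=(0.942, 2.742)
t=4.200: state=(1.040, 2.582)
t=4.400: state=(1.157, 2.469)
t=4.600: state=(1.295, 2.406)
t=4.800: state=(1.452, 2.396)
t=5.000: state=(1.626, 2.445)
largest grid value and its neighbours: y(1.600)=6.88857, y(1.610)=6.88893, y(1.620)=6.88872
parabola through these three points peaks at t≈1.611 with y≈6.88894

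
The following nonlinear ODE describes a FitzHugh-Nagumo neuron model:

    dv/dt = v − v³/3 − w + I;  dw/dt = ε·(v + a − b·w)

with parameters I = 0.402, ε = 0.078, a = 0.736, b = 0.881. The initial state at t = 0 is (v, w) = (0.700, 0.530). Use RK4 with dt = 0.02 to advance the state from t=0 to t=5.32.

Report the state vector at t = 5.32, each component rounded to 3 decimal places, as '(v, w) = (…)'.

t=0.000: state=(0.700, 0.530)
step 1 (dt=0.02): k1=(0.458, 0.076), k2=(0.459, 0.076), k3=(0.459, 0.076), k4=(0.461, 0.076); state += dt/6·(k1+2k2+2k3+k4)
t=0.020: state=(0.709, 0.532)
t=0.040: state=(0.718, 0.533)
t=0.060: state=(0.728, 0.535)
continuing one RK4 step at a time; state shown every 10 steps (Δt=0.2):
t=0.200: state=(0.794, 0.546)
t=0.400: state=(0.892, 0.563)
t=0.600: state=(0.991, 0.581)
t=0.800: state=(1.086, 0.601)
t=1.000: state=(1.174, 0.621)
t=1.200: state=(1.251, 0.643)
t=1.400: state=(1.316, 0.666)
t=1.600: state=(1.368, 0.689)
t=1.800: state=(1.408, 0.712)
t=2.000: state=(1.436, 0.736)
t=2.200: state=(1.454, 0.760)
t=2.400: state=(1.465, 0.783)
t=2.600: state=(1.469, 0.807)
t=2.800: state=(1.468, 0.830)
t=3.000: state=(1.463, 0.853)
t=3.200: state=(1.456, 0.875)
t=3.400: state=(1.445, 0.897)
t=3.600: state=(1.433, 0.919)
t=3.800: state=(1.420, 0.940)
t=4.000: state=(1.405, 0.960)
t=4.200: state=(1.389, 0.980)
t=4.400: state=(1.372, 0.999)
t=4.600: state=(1.354, 1.018)
t=4.800: state=(1.336, 1.037)
t=5.000: state=(1.317, 1.054)
t=5.200: state=(1.297, 1.072)
t=5.320: state=(1.285, 1.082)

(v, w) = (1.285, 1.082)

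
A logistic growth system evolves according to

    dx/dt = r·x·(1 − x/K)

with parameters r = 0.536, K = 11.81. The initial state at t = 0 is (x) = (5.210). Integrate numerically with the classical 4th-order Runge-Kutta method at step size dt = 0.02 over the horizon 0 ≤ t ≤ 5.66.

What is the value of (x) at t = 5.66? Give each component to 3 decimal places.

t=0.000: state=(5.210)
step 1 (dt=0.02): k1=(1.561), k2=(1.562), k3=(1.562), k4=(1.563); state += dt/6·(k1+2k2+2k3+k4)
t=0.020: state=(5.241)
t=0.040: state=(5.273)
t=0.060: state=(5.304)
continuing one RK4 step at a time; state shown every 10 steps (Δt=0.2):
t=0.200: state=(5.524)
t=0.400: state=(5.840)
t=0.600: state=(6.156)
t=0.800: state=(6.471)
t=1.000: state=(6.783)
t=1.200: state=(7.090)
t=1.400: state=(7.390)
t=1.600: state=(7.682)
t=1.800: state=(7.965)
t=2.000: state=(8.238)
t=2.200: state=(8.499)
t=2.400: state=(8.748)
t=2.600: state=(8.985)
t=2.800: state=(9.209)
t=3.000: state=(9.420)
t=3.200: state=(9.618)
t=3.400: state=(9.803)
t=3.600: state=(9.975)
t=3.800: state=(10.135)
t=4.000: state=(10.283)
t=4.200: state=(10.420)
t=4.400: state=(10.547)
t=4.600: state=(10.662)
t=4.800: state=(10.769)
t=5.000: state=(10.866)
t=5.200: state=(10.955)
t=5.400: state=(11.036)
t=5.600: state=(11.110)
t=5.660: state=(11.131)

(x) = (11.131)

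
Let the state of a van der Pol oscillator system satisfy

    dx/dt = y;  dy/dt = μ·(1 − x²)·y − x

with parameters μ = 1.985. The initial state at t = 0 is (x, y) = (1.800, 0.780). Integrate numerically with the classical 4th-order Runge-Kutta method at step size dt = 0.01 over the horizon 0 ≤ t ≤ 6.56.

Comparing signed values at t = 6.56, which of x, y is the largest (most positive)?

t=0.000: state=(1.800, 0.780)
step 1 (dt=0.01): k1=(0.780, -5.268), k2=(0.754, -5.176), k3=(0.754, -5.177), k4=(0.728, -5.085); state += dt/6·(k1+2k2+2k3+k4)
t=0.010: state=(1.808, 0.728)
t=0.020: state=(1.815, 0.678)
t=0.030: state=(1.821, 0.630)
continuing one RK4 step at a time; state shown every 25 steps (Δt=0.25):
t=0.250: state=(1.874, -0.034)
t=0.500: state=(1.829, -0.280)
t=0.750: state=(1.747, -0.368)
t=1.000: state=(1.648, -0.423)
t=1.250: state=(1.535, -0.479)
t=1.500: state=(1.407, -0.550)
t=1.750: state=(1.257, -0.653)
t=2.000: state=(1.076, -0.814)
t=2.250: state=(0.841, -1.091)
t=2.500: state=(0.510, -1.614)
t=2.750: state=(-0.007, -2.621)
t=3.000: state=(-0.824, -3.774)
t=3.250: state=(-1.667, -2.434)
t=3.500: state=(-1.993, -0.439)
t=3.750: state=(-2.010, 0.162)
t=4.000: state=(-1.948, 0.301)
t=4.250: state=(-1.866, 0.349)
t=4.500: state=(-1.775, 0.384)
t=4.750: state=(-1.674, 0.421)
t=5.000: state=(-1.563, 0.469)
t=5.250: state=(-1.438, 0.534)
t=5.500: state=(-1.294, 0.627)
t=5.750: state=(-1.120, 0.771)
t=6.000: state=(-0.900, 1.014)
t=6.250: state=(-0.596, 1.465)
t=6.500: state=(-0.132, 2.343)
t=6.560: state=(0.017, 2.641)
compare at T: x=0.017, y=2.641

largest component: y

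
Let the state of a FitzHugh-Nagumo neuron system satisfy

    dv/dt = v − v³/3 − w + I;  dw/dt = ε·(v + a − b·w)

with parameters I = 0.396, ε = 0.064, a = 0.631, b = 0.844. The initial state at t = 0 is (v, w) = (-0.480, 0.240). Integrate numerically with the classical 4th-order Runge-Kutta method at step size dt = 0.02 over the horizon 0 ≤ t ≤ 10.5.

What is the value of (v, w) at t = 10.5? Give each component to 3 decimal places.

t=0.000: state=(-0.480, 0.240)
step 1 (dt=0.02): k1=(-0.287, -0.003), k2=(-0.289, -0.003), k3=(-0.289, -0.003), k4=(-0.292, -0.004); state += dt/6·(k1+2k2+2k3+k4)
t=0.020: state=(-0.486, 0.240)
t=0.040: state=(-0.492, 0.240)
t=0.060: state=(-0.498, 0.240)
continuing one RK4 step at a time; state shown every 25 steps (Δt=0.5):
t=0.500: state=(-0.652, 0.236)
t=1.000: state=(-0.874, 0.225)
t=1.500: state=(-1.116, 0.208)
t=2.000: state=(-1.320, 0.184)
t=2.500: state=(-1.452, 0.155)
t=3.000: state=(-1.518, 0.123)
t=3.500: state=(-1.540, 0.092)
t=4.000: state=(-1.541, 0.061)
t=4.500: state=(-1.529, 0.030)
t=5.000: state=(-1.513, 0.001)
t=5.500: state=(-1.494, -0.026)
t=6.000: state=(-1.474, -0.052)
t=6.500: state=(-1.453, -0.077)
t=7.000: state=(-1.431, -0.101)
t=7.500: state=(-1.410, -0.123)
t=8.000: state=(-1.388, -0.144)
t=8.500: state=(-1.366, -0.164)
t=9.000: state=(-1.344, -0.182)
t=9.500: state=(-1.322, -0.200)
t=10.000: state=(-1.300, -0.216)
t=10.500: state=(-1.278, -0.231)

(v, w) = (-1.278, -0.231)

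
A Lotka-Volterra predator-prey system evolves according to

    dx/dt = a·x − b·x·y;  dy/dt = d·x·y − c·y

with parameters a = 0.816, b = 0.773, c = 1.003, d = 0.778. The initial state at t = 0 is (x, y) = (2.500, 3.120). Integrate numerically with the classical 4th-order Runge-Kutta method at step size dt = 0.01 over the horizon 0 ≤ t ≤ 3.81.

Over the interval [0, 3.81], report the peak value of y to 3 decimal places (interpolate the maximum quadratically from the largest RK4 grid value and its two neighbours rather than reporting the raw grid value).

t=0.000: state=(2.500, 3.120)
step 1 (dt=0.01): k1=(-3.989, 2.939), k2=(-3.986, 2.904), k3=(-3.985, 2.904), k4=(-3.981, 2.869); state += dt/6·(k1+2k2+2k3+k4)
t=0.010: state=(2.460, 3.149)
t=0.020: state=(2.420, 3.177)
t=0.030: state=(2.381, 3.205)
continuing one RK4 step at a time; state shown every 20 steps (Δt=0.2):
t=0.200: state=(1.750, 3.548)
t=0.400: state=(1.178, 3.636)
t=0.600: state=(0.799, 3.462)
t=0.800: state=(0.564, 3.145)
t=1.000: state=(0.420, 2.775)
t=1.200: state=(0.331, 2.406)
t=1.400: state=(0.276, 2.063)
t=1.600: state=(0.242, 1.757)
t=1.800: state=(0.222, 1.491)
t=2.000: state=(0.211, 1.261)
t=2.200: state=(0.208, 1.066)
t=2.400: state=(0.210, 0.901)
t=2.600: state=(0.218, 0.762)
t=2.800: state=(0.230, 0.646)
t=3.000: state=(0.247, 0.548)
t=3.200: state=(0.269, 0.467)
t=3.400: state=(0.296, 0.399)
t=3.600: state=(0.329, 0.343)
t=3.800: state=(0.369, 0.296)
t=3.810: state=(0.371, 0.294)
largest grid value and its neighbours: y(0.340)=3.64207, y(0.350)=3.64278, y(0.360)=3.64277
parabola through these three points peaks at t≈0.355 with y≈3.64287

max y = 3.643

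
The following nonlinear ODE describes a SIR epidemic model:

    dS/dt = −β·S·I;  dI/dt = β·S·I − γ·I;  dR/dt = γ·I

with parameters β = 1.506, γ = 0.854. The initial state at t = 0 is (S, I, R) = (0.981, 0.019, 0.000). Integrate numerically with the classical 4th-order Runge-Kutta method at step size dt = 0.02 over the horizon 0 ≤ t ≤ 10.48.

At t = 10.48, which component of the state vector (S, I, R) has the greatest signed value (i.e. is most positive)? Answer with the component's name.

t=0.000: state=(0.981, 0.019, 0.000)
step 1 (dt=0.02): k1=(-0.028, 0.012, 0.016), k2=(-0.028, 0.012, 0.016), k3=(-0.028, 0.012, 0.016), k4=(-0.028, 0.012, 0.016); state += dt/6·(k1+2k2+2k3+k4)
t=0.020: state=(0.980, 0.019, 0.000)
t=0.040: state=(0.980, 0.019, 0.001)
t=0.060: state=(0.979, 0.020, 0.001)
continuing one RK4 step at a time; state shown every 25 steps (Δt=0.5):
t=0.500: state=(0.965, 0.026, 0.010)
t=1.000: state=(0.943, 0.035, 0.022)
t=1.500: state=(0.915, 0.045, 0.039)
t=2.000: state=(0.880, 0.058, 0.061)
t=2.500: state=(0.838, 0.073, 0.089)
t=3.000: state=(0.789, 0.087, 0.123)
t=3.500: state=(0.735, 0.101, 0.164)
t=4.000: state=(0.678, 0.113, 0.210)
t=4.500: state=(0.621, 0.120, 0.259)
t=5.000: state=(0.567, 0.122, 0.311)
t=5.500: state=(0.517, 0.120, 0.363)
t=6.000: state=(0.474, 0.113, 0.413)
t=6.500: state=(0.436, 0.104, 0.459)
t=7.000: state=(0.405, 0.093, 0.502)
t=7.500: state=(0.379, 0.082, 0.539)
t=8.000: state=(0.358, 0.070, 0.572)
t=8.500: state=(0.341, 0.060, 0.599)
t=9.000: state=(0.327, 0.050, 0.623)
t=9.500: state=(0.316, 0.042, 0.642)
t=10.000: state=(0.307, 0.034, 0.658)
t=10.480: state=(0.300, 0.028, 0.671)
compare at T: S=0.300, I=0.028, R=0.671

largest component: R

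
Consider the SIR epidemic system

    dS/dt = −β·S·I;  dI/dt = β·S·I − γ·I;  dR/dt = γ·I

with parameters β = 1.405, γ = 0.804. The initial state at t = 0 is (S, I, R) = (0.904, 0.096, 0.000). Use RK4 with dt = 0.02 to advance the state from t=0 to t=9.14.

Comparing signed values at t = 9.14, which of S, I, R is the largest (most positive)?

largest component: R

t=0.000: state=(0.904, 0.096, 0.000)
step 1 (dt=0.02): k1=(-0.122, 0.045, 0.077), k2=(-0.122, 0.045, 0.078), k3=(-0.122, 0.045, 0.078), k4=(-0.123, 0.045, 0.078); state += dt/6·(k1+2k2+2k3+k4)
t=0.020: state=(0.902, 0.097, 0.002)
t=0.040: state=(0.899, 0.098, 0.003)
t=0.060: state=(0.897, 0.099, 0.005)
continuing one RK4 step at a time; state shown every 25 steps (Δt=0.5):
t=0.500: state=(0.838, 0.118, 0.043)
t=1.000: state=(0.766, 0.139, 0.095)
t=1.500: state=(0.690, 0.155, 0.154)
t=2.000: state=(0.617, 0.164, 0.219)
t=2.500: state=(0.549, 0.166, 0.286)
t=3.000: state=(0.489, 0.159, 0.351)
t=3.500: state=(0.439, 0.148, 0.413)
t=4.000: state=(0.398, 0.133, 0.469)
t=4.500: state=(0.365, 0.116, 0.519)
t=5.000: state=(0.338, 0.099, 0.563)
t=5.500: state=(0.317, 0.083, 0.599)
t=6.000: state=(0.301, 0.069, 0.630)
t=6.500: state=(0.288, 0.057, 0.655)
t=7.000: state=(0.277, 0.047, 0.676)
t=7.500: state=(0.269, 0.038, 0.693)
t=8.000: state=(0.263, 0.030, 0.707)
t=8.500: state=(0.258, 0.024, 0.718)
t=9.000: state=(0.254, 0.020, 0.726)
t=9.140: state=(0.253, 0.018, 0.729)
compare at T: S=0.253, I=0.018, R=0.729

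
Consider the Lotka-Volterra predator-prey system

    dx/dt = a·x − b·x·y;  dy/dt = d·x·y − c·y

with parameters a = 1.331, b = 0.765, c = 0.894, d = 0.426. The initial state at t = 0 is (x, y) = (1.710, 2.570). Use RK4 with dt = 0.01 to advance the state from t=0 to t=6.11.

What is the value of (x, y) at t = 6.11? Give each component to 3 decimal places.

(x, y) = (1.493, 2.447)

t=0.000: state=(1.710, 2.570)
step 1 (dt=0.01): k1=(-1.086, -0.425), k2=(-1.080, -0.431), k3=(-1.080, -0.431), k4=(-1.073, -0.437); state += dt/6·(k1+2k2+2k3+k4)
t=0.010: state=(1.699, 2.566)
t=0.020: state=(1.689, 2.561)
t=0.030: state=(1.678, 2.557)
continuing one RK4 step at a time; state shown every 20 steps (Δt=0.2):
t=0.200: state=(1.517, 2.465)
t=0.400: state=(1.372, 2.331)
t=0.600: state=(1.267, 2.181)
t=0.800: state=(1.199, 2.025)
t=1.000: state=(1.161, 1.872)
t=1.200: state=(1.151, 1.727)
t=1.400: state=(1.165, 1.594)
t=1.600: state=(1.203, 1.474)
t=1.800: state=(1.263, 1.369)
t=2.000: state=(1.346, 1.280)
t=2.200: state=(1.453, 1.205)
t=2.400: state=(1.584, 1.147)
t=2.600: state=(1.740, 1.105)
t=2.800: state=(1.922, 1.080)
t=3.000: state=(2.128, 1.073)
t=3.200: state=(2.355, 1.086)
t=3.400: state=(2.596, 1.121)
t=3.600: state=(2.842, 1.182)
t=3.800: state=(3.075, 1.272)
t=4.000: state=(3.274, 1.395)
t=4.200: state=(3.412, 1.551)
t=4.400: state=(3.462, 1.740)
t=4.600: state=(3.408, 1.951)
t=4.800: state=(3.245, 2.168)
t=5.000: state=(2.992, 2.366)
t=5.200: state=(2.685, 2.521)
t=5.400: state=(2.364, 2.614)
t=5.600: state=(2.062, 2.639)
t=5.800: state=(1.801, 2.600)
t=6.000: state=(1.589, 2.512)
t=6.110: state=(1.493, 2.447)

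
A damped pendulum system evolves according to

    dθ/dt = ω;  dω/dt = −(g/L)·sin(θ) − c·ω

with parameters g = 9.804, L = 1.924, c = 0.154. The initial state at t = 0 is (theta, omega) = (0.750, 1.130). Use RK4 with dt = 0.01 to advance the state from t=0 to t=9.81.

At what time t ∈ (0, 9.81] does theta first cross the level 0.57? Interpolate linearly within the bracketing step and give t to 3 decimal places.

t=0.000: state=(0.750, 1.130)
step 1 (dt=0.01): k1=(1.130, -3.647), k2=(1.112, -3.666), k3=(1.112, -3.665), k4=(1.093, -3.683); state += dt/6·(k1+2k2+2k3+k4)
t=0.010: state=(0.761, 1.093)
t=0.020: state=(0.772, 1.056)
t=0.030: state=(0.782, 1.019)
continuing one RK4 step at a time; state shown every 50 steps (Δt=0.5):
t=0.500: state=(0.825, -0.827)
t=0.710: state=(0.578, -1.487)
next step: t=0.720: state=(0.563, -1.512) — theta has crossed 0.57
linear interpolation between t=0.710 (0.57775) and t=0.720 (0.56275) → t≈0.715

t = 0.715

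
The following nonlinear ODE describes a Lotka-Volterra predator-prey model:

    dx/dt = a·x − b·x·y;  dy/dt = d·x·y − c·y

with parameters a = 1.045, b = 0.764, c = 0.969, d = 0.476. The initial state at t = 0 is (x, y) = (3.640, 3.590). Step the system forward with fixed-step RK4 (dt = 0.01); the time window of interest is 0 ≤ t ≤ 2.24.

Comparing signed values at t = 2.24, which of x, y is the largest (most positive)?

t=0.000: state=(3.640, 3.590)
step 1 (dt=0.01): k1=(-6.180, 2.741), k2=(-6.165, 2.699), k3=(-6.165, 2.699), k4=(-6.149, 2.656); state += dt/6·(k1+2k2+2k3+k4)
t=0.010: state=(3.578, 3.617)
t=0.020: state=(3.517, 3.643)
t=0.030: state=(3.456, 3.668)
continuing one RK4 step at a time; state shown every 10 steps (Δt=0.1):
t=0.100: state=(3.043, 3.819)
t=0.200: state=(2.509, 3.955)
t=0.300: state=(2.054, 4.000)
t=0.400: state=(1.681, 3.967)
t=0.500: state=(1.383, 3.872)
t=0.600: state=(1.148, 3.732)
t=0.700: state=(0.964, 3.561)
t=0.800: state=(0.821, 3.372)
t=0.900: state=(0.710, 3.174)
t=1.000: state=(0.623, 2.974)
t=1.100: state=(0.556, 2.776)
t=1.200: state=(0.503, 2.583)
t=1.300: state=(0.461, 2.399)
t=1.400: state=(0.429, 2.224)
t=1.500: state=(0.405, 2.059)
t=1.600: state=(0.386, 1.904)
t=1.700: state=(0.373, 1.760)
t=1.800: state=(0.364, 1.626)
t=1.900: state=(0.358, 1.501)
t=2.000: state=(0.356, 1.386)
t=2.100: state=(0.357, 1.279)
t=2.200: state=(0.361, 1.181)
t=2.240: state=(0.363, 1.144)
compare at T: x=0.363, y=1.144

largest component: y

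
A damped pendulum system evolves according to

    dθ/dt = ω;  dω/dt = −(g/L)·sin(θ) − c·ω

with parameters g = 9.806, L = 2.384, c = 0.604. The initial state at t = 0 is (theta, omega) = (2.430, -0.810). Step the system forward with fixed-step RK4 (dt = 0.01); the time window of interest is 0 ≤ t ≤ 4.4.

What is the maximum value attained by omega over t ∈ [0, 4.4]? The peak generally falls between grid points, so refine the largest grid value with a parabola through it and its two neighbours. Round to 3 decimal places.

t=0.000: state=(2.430, -0.810)
step 1 (dt=0.01): k1=(-0.810, -2.197), k2=(-0.821, -2.203), k3=(-0.821, -2.203), k4=(-0.832, -2.209); state += dt/6·(k1+2k2+2k3+k4)
t=0.010: state=(2.422, -0.832)
t=0.020: state=(2.413, -0.854)
t=0.030: state=(2.405, -0.876)
continuing one RK4 step at a time; state shown every 20 steps (Δt=0.2):
t=0.200: state=(2.222, -1.278)
t=0.400: state=(1.915, -1.809)
t=0.600: state=(1.497, -2.365)
t=0.800: state=(0.975, -2.820)
t=1.000: state=(0.389, -2.978)
t=1.200: state=(-0.187, -2.709)
t=1.400: state=(-0.670, -2.071)
t=1.600: state=(-1.004, -1.254)
t=1.800: state=(-1.170, -0.420)
t=2.000: state=(-1.176, 0.346)
t=2.200: state=(-1.039, 1.002)
t=2.400: state=(-0.786, 1.502)
t=2.600: state=(-0.453, 1.780)
t=2.800: state=(-0.092, 1.782)
t=3.000: state=(0.242, 1.516)
t=3.200: state=(0.501, 1.056)
t=3.400: state=(0.658, 0.505)
t=3.600: state=(0.703, -0.046)
t=3.800: state=(0.644, -0.529)
t=4.000: state=(0.500, -0.891)
t=4.200: state=(0.299, -1.091)
t=4.400: state=(0.076, -1.109)
largest grid value and its neighbours: omega(2.690)=1.81658, omega(2.700)=1.81705, omega(2.710)=1.81679
parabola through these three points peaks at t≈2.701 with omega≈1.81706

max omega = 1.817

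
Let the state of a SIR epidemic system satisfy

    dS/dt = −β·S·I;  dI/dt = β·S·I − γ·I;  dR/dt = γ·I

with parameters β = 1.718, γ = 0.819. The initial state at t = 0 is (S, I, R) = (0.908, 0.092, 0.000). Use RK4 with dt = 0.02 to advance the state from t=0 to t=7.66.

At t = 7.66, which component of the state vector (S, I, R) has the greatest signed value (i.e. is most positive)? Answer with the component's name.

t=0.000: state=(0.908, 0.092, 0.000)
step 1 (dt=0.02): k1=(-0.144, 0.068, 0.075), k2=(-0.144, 0.068, 0.076), k3=(-0.144, 0.068, 0.076), k4=(-0.145, 0.069, 0.076); state += dt/6·(k1+2k2+2k3+k4)
t=0.020: state=(0.905, 0.093, 0.002)
t=0.040: state=(0.902, 0.095, 0.003)
t=0.060: state=(0.899, 0.096, 0.005)
continuing one RK4 step at a time; state shown every 25 steps (Δt=0.5):
t=0.500: state=(0.826, 0.129, 0.045)
t=1.000: state=(0.727, 0.167, 0.106)
t=1.500: state=(0.621, 0.198, 0.181)
t=2.000: state=(0.520, 0.214, 0.266)
t=2.500: state=(0.432, 0.214, 0.354)
t=3.000: state=(0.362, 0.199, 0.439)
t=3.500: state=(0.308, 0.176, 0.516)
t=4.000: state=(0.267, 0.150, 0.583)
t=4.500: state=(0.238, 0.123, 0.639)
t=5.000: state=(0.216, 0.100, 0.684)
t=5.500: state=(0.200, 0.079, 0.721)
t=6.000: state=(0.188, 0.062, 0.750)
t=6.500: state=(0.180, 0.048, 0.772)
t=7.000: state=(0.173, 0.037, 0.789)
t=7.500: state=(0.169, 0.029, 0.803)
t=7.660: state=(0.167, 0.026, 0.806)
compare at T: S=0.167, I=0.026, R=0.806

largest component: R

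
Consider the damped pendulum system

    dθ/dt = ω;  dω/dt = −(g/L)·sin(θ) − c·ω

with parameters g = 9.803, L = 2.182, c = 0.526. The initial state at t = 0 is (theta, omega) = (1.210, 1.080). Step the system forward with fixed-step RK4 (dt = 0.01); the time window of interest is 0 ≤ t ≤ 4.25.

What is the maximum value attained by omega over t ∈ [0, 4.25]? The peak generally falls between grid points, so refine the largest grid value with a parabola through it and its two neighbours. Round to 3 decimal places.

max omega = 1.447

t=0.000: state=(1.210, 1.080)
step 1 (dt=0.01): k1=(1.080, -4.771), k2=(1.056, -4.767), k3=(1.056, -4.767), k4=(1.032, -4.763); state += dt/6·(k1+2k2+2k3+k4)
t=0.010: state=(1.221, 1.032)
t=0.020: state=(1.231, 0.985)
t=0.030: state=(1.240, 0.937)
continuing one RK4 step at a time; state shown every 20 steps (Δt=0.2):
t=0.200: state=(1.332, 0.154)
t=0.400: state=(1.277, -0.687)
t=0.600: state=(1.065, -1.406)
t=0.800: state=(0.728, -1.932)
t=1.000: state=(0.313, -2.160)
t=1.200: state=(-0.112, -2.024)
t=1.400: state=(-0.475, -1.567)
t=1.600: state=(-0.726, -0.921)
t=1.800: state=(-0.840, -0.220)
t=2.000: state=(-0.817, 0.437)
t=2.200: state=(-0.673, 0.976)
t=2.400: state=(-0.439, 1.331)
t=2.600: state=(-0.157, 1.447)
t=2.800: state=(0.123, 1.313)
t=3.000: state=(0.354, 0.974)
t=3.200: state=(0.505, 0.515)
t=3.400: state=(0.558, 0.025)
t=3.600: state=(0.518, -0.419)
t=3.800: state=(0.398, -0.758)
t=4.000: state=(0.225, -0.944)
t=4.200: state=(0.032, -0.958)
t=4.250: state=(-0.016, -0.935)
largest grid value and its neighbours: omega(2.580)=1.44688, omega(2.590)=1.44726, omega(2.600)=1.44700
parabola through these three points peaks at t≈2.591 with omega≈1.44726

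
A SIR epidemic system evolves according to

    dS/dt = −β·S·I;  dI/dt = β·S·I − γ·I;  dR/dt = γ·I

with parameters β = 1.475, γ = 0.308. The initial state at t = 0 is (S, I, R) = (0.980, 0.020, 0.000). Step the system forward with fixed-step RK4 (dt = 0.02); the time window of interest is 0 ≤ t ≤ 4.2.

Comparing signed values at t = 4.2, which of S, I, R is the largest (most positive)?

t=0.000: state=(0.980, 0.020, 0.000)
step 1 (dt=0.02): k1=(-0.029, 0.023, 0.006), k2=(-0.029, 0.023, 0.006), k3=(-0.029, 0.023, 0.006), k4=(-0.030, 0.023, 0.006); state += dt/6·(k1+2k2+2k3+k4)
t=0.020: state=(0.979, 0.020, 0.000)
t=0.040: state=(0.979, 0.021, 0.000)
t=0.060: state=(0.978, 0.021, 0.000)
continuing one RK4 step at a time; state shown every 10 steps (Δt=0.2):
t=0.200: state=(0.974, 0.025, 0.001)
t=0.400: state=(0.965, 0.031, 0.003)
t=0.600: state=(0.956, 0.039, 0.005)
t=0.800: state=(0.943, 0.049, 0.008)
t=1.000: state=(0.928, 0.060, 0.011)
t=1.200: state=(0.910, 0.075, 0.015)
t=1.400: state=(0.888, 0.091, 0.021)
t=1.600: state=(0.862, 0.111, 0.027)
t=1.800: state=(0.831, 0.134, 0.034)
t=2.000: state=(0.796, 0.161, 0.043)
t=2.200: state=(0.756, 0.190, 0.054)
t=2.400: state=(0.712, 0.222, 0.067)
t=2.600: state=(0.663, 0.255, 0.082)
t=2.800: state=(0.612, 0.290, 0.098)
t=3.000: state=(0.559, 0.324, 0.117)
t=3.200: state=(0.506, 0.356, 0.138)
t=3.400: state=(0.453, 0.386, 0.161)
t=3.600: state=(0.403, 0.411, 0.186)
t=3.800: state=(0.356, 0.433, 0.212)
t=4.000: state=(0.312, 0.449, 0.239)
t=4.200: state=(0.273, 0.460, 0.267)
compare at T: S=0.273, I=0.460, R=0.267

largest component: I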